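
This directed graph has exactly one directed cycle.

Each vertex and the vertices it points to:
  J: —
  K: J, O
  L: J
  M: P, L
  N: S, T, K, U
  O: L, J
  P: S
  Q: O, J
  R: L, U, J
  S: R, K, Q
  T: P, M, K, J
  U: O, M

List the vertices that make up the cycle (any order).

M, P, R, S, U

DFS with gray/black marking from U:
U gray
  O gray
    L gray
      J gray
      J black
    L black
    O→J: J black — skip
  O black
  M gray
    P gray
      S gray
        R gray
          R→L: L black — skip
          R→U: U is gray → back edge
Back edge closes the cycle U → M → P → S → R → U; its vertices are {M, P, R, S, U}.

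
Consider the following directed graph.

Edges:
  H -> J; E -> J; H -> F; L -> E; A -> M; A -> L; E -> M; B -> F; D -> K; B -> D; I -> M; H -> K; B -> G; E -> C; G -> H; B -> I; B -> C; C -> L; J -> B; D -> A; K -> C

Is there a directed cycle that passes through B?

Yes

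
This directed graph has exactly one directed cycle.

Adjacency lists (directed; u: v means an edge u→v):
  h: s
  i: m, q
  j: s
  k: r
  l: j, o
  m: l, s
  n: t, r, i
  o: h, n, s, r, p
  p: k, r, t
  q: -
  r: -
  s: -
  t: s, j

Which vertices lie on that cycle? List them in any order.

DFS with gray/black marking from o:
o gray
  h gray
    s gray
    s black
  h black
  n gray
    t gray
      t→s: s black — skip
      j gray
        j→s: s black — skip
      j black
    t black
    r gray
    r black
    i gray
      m gray
        l gray
          l→j: j black — skip
          l→o: o is gray → back edge
Back edge closes the cycle o → n → i → m → l → o; its vertices are {i, l, m, n, o}.

i, l, m, n, o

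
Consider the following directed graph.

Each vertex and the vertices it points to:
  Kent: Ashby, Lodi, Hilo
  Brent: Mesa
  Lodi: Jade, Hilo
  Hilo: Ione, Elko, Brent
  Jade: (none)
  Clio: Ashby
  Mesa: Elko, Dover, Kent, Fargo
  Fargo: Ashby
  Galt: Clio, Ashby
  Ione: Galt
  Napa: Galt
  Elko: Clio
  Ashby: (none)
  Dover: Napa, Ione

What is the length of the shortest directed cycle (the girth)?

For each vertex v, BFS finds the shortest path from v back to v.
The shortest such closed walk is Kent → Hilo → Brent → Mesa → Kent, length 4.

4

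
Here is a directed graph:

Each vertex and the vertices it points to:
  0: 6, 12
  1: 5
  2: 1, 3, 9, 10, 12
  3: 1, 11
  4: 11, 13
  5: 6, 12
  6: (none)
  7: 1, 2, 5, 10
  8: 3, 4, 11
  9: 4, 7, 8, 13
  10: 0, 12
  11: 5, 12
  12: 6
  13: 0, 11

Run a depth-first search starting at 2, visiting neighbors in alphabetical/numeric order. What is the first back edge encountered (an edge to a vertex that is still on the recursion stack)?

7→2

DFS from 2 (visiting neighbors in alphabetical/numeric order); mark gray on enter, black on exit:
2 gray
  1 gray
    5 gray
      6 gray
      6 black
      12 gray
        12→6: 6 black — skip
      12 black
    5 black
  1 black
  3 gray
    3→1: 1 black — skip
    11 gray
      11→5: 5 black — skip
      11→12: 12 black — skip
    11 black
  3 black
  9 gray
    4 gray
      4→11: 11 black — skip
      13 gray
        0 gray
          0→6: 6 black — skip
          0→12: 12 black — skip
        0 black
        13→11: 11 black — skip
      13 black
    4 black
    7 gray
      7→1: 1 black — skip
      7→2: 2 is gray → back edge
First back edge: 7 → 2.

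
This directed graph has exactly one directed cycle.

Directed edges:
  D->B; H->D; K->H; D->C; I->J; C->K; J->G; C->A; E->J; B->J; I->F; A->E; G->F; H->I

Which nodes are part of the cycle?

C, D, H, K

DFS with gray/black marking from D:
D gray
  B gray
    J gray
      G gray
        F gray
        F black
      G black
    J black
  B black
  C gray
    A gray
      E gray
        E→J: J black — skip
      E black
    A black
    K gray
      H gray
        I gray
          I→F: F black — skip
          I→J: J black — skip
        I black
        H→D: D is gray → back edge
Back edge closes the cycle D → C → K → H → D; its vertices are {C, D, H, K}.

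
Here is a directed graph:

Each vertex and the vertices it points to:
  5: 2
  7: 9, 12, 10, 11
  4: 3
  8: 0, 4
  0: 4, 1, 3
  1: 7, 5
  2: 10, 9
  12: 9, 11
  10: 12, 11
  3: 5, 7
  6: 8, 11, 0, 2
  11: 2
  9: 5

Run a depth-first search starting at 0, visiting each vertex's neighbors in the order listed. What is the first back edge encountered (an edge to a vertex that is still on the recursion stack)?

9→5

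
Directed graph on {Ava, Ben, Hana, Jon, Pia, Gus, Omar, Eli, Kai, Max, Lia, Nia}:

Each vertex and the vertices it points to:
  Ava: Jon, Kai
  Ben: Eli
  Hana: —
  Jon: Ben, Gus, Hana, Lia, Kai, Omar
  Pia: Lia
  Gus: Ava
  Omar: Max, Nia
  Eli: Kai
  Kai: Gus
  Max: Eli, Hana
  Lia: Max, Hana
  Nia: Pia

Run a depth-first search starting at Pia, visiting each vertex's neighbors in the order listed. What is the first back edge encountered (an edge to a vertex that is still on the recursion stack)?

Ben->Eli

DFS from Pia (visiting each vertex's neighbors in the order listed); mark gray on enter, black on exit:
Pia gray
  Lia gray
    Max gray
      Eli gray
        Kai gray
          Gus gray
            Ava gray
              Jon gray
                Ben gray
                  Ben→Eli: Eli is gray → back edge
First back edge: Ben → Eli.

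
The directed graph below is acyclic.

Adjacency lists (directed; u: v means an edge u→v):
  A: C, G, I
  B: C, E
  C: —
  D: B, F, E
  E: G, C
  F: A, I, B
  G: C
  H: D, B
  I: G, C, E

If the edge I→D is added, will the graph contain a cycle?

Yes

Adding I→D creates a cycle iff D can already reach I.
Path from D: D → F → I.
So D → … → I → D is a cycle.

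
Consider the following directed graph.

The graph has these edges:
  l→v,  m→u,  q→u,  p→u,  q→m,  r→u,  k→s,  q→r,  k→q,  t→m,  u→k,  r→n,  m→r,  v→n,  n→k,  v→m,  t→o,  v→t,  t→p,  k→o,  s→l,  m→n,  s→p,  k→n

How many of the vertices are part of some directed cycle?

11

A vertex is on a directed cycle iff it belongs to a strongly connected component of size ≥ 2 (or has a self-loop).
The vertices on cycles are {k, l, m, n, p, q, r, s, t, u, v} — 11 in total.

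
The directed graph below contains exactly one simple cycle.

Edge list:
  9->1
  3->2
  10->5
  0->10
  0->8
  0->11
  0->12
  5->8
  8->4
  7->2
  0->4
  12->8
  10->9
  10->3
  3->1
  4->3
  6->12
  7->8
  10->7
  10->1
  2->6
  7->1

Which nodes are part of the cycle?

2, 3, 4, 6, 8, 12

DFS with gray/black marking from 3:
3 gray
  2 gray
    6 gray
      12 gray
        8 gray
          4 gray
            4→3: 3 is gray → back edge
Back edge closes the cycle 3 → 2 → 6 → 12 → 8 → 4 → 3; its vertices are {2, 3, 4, 6, 8, 12}.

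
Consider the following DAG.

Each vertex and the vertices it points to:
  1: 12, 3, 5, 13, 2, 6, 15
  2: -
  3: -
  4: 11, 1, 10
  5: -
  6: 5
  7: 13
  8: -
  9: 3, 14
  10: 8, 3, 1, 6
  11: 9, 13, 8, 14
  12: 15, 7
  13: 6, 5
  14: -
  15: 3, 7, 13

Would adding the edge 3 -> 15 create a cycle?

Adding 3→15 creates a cycle iff 15 can already reach 3.
Path from 15: 15 → 3.
So 15 → … → 3 → 15 is a cycle.

Yes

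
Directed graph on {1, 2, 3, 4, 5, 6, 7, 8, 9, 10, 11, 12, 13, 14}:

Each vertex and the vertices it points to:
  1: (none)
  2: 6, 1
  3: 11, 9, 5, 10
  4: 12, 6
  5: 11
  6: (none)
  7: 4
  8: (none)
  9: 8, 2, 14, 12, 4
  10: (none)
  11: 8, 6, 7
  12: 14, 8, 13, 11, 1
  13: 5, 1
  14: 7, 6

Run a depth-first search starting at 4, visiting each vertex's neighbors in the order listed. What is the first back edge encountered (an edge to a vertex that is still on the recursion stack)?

7→4

DFS from 4 (visiting each vertex's neighbors in the order listed); mark gray on enter, black on exit:
4 gray
  12 gray
    14 gray
      7 gray
        7→4: 4 is gray → back edge
First back edge: 7 → 4.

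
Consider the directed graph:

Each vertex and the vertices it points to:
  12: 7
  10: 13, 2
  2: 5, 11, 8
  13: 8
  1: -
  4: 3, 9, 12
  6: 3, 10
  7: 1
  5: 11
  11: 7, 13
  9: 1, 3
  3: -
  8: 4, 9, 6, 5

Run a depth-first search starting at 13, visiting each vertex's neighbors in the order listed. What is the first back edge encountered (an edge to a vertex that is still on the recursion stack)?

10->13

DFS from 13 (visiting each vertex's neighbors in the order listed); mark gray on enter, black on exit:
13 gray
  8 gray
    4 gray
      3 gray
      3 black
      9 gray
        1 gray
        1 black
        9→3: 3 black — skip
      9 black
      12 gray
        7 gray
          7→1: 1 black — skip
        7 black
      12 black
    4 black
    8→9: 9 black — skip
    6 gray
      6→3: 3 black — skip
      10 gray
        10→13: 13 is gray → back edge
First back edge: 10 → 13.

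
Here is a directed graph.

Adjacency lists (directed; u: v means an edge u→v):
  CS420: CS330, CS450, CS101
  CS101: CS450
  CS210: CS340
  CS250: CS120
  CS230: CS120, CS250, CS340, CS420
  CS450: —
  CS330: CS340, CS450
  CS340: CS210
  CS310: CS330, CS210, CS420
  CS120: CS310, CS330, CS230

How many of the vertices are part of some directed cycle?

A vertex is on a directed cycle iff it belongs to a strongly connected component of size ≥ 2 (or has a self-loop).
The vertices on cycles are {CS120, CS210, CS230, CS250, CS340} — 5 in total.

5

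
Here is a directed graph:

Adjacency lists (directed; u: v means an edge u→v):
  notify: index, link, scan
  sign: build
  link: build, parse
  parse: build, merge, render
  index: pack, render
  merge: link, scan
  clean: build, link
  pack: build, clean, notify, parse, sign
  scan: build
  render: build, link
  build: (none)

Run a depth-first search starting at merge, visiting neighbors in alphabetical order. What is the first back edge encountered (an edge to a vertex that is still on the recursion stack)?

parse->merge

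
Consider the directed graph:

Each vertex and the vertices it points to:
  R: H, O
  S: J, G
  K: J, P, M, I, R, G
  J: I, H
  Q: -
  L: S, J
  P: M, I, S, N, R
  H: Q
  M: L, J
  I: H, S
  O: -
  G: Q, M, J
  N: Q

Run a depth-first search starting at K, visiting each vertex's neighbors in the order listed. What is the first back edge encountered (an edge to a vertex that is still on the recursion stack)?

S→J

DFS from K (visiting each vertex's neighbors in the order listed); mark gray on enter, black on exit:
K gray
  J gray
    I gray
      H gray
        Q gray
        Q black
      H black
      S gray
        S→J: J is gray → back edge
First back edge: S → J.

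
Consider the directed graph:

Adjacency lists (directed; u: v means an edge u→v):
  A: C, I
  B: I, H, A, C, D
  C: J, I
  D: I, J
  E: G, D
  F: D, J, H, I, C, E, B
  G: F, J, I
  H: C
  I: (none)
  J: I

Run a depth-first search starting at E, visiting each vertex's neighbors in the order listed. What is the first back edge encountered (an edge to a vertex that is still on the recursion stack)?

DFS from E (visiting each vertex's neighbors in the order listed); mark gray on enter, black on exit:
E gray
  G gray
    F gray
      D gray
        I gray
        I black
        J gray
          J→I: I black — skip
        J black
      D black
      F→J: J black — skip
      H gray
        C gray
          C→J: J black — skip
          C→I: I black — skip
        C black
      H black
      F→I: I black — skip
      F→C: C black — skip
      F→E: E is gray → back edge
First back edge: F → E.

F→E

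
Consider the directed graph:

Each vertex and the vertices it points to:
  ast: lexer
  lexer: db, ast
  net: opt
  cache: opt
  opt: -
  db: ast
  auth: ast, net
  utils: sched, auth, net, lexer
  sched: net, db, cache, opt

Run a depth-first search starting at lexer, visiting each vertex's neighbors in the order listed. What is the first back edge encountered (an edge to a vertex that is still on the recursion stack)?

ast->lexer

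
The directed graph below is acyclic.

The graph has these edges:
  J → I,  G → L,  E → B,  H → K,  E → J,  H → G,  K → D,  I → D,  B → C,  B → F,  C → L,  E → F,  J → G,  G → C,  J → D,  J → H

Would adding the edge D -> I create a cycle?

Yes

Adding D→I creates a cycle iff I can already reach D.
Path from I: I → D.
So I → … → D → I is a cycle.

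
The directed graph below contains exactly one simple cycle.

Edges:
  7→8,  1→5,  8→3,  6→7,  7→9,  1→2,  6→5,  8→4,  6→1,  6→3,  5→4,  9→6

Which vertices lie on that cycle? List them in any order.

6, 7, 9

DFS with gray/black marking from 6:
6 gray
  3 gray
  3 black
  7 gray
    8 gray
      8→3: 3 black — skip
      4 gray
      4 black
    8 black
    9 gray
      9→6: 6 is gray → back edge
Back edge closes the cycle 6 → 7 → 9 → 6; its vertices are {6, 7, 9}.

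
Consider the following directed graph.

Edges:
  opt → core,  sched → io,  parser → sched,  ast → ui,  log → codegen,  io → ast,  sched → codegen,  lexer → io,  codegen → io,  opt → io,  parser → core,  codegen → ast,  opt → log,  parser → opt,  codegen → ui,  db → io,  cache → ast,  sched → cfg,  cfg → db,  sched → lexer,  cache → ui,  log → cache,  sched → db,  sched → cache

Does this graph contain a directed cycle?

No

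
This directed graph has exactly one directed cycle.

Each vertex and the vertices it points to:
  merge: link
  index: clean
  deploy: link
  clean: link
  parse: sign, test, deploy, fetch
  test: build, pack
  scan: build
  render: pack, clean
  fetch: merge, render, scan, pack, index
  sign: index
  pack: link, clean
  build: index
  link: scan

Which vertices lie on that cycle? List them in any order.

DFS with gray/black marking from scan:
scan gray
  build gray
    index gray
      clean gray
        link gray
          link→scan: scan is gray → back edge
Back edge closes the cycle scan → build → index → clean → link → scan; its vertices are {link, scan, build, clean, index}.

link, scan, build, clean, index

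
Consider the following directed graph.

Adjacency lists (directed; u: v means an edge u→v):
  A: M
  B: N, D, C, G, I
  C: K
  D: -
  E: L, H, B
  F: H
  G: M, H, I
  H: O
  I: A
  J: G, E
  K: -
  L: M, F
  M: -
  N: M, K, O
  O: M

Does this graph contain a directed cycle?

No

DFS with white/gray/black marking, starting from H:
H gray
  O gray
    M gray
    M black
  O black
H black
A gray
  A→M: M black — skip
A black
B gray
  N gray
    N→M: M black — skip
    K gray
    K black
    N→O: O black — skip
  N black
  D gray
  D black
  C gray
    C→K: K black — skip
  C black
  G gray
    G→M: M black — skip
    G→H: H black — skip
    I gray
      I→A: A black — skip
    I black
  G black
  B→I: I black — skip
B black
E gray
  L gray
    L→M: M black — skip
    F gray
      F→H: H black — skip
    F black
  L black
  E→H: H black — skip
  E→B: B black — skip
E black
J gray
  J→G: G black — skip
  J→E: E black — skip
J black
Every edge goes to a white or black vertex — no back edge, so the graph is acyclic.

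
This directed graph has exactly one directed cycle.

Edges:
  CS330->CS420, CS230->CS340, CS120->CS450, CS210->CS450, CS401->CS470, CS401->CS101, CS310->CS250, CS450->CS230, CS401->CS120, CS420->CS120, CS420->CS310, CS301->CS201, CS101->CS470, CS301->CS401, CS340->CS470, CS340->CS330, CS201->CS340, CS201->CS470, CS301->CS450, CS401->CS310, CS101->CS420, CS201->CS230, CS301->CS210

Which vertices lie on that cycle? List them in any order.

DFS with gray/black marking from CS340:
CS340 gray
  CS330 gray
    CS420 gray
      CS120 gray
        CS450 gray
          CS230 gray
            CS230→CS340: CS340 is gray → back edge
Back edge closes the cycle CS340 → CS330 → CS420 → CS120 → CS450 → CS230 → CS340; its vertices are {CS120, CS230, CS330, CS340, CS420, CS450}.

CS120, CS230, CS330, CS340, CS420, CS450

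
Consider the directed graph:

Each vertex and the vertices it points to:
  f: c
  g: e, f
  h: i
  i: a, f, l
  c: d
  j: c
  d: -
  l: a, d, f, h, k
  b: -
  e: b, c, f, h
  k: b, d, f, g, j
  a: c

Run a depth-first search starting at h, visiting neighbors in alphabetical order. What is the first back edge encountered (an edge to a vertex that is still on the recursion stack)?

l->h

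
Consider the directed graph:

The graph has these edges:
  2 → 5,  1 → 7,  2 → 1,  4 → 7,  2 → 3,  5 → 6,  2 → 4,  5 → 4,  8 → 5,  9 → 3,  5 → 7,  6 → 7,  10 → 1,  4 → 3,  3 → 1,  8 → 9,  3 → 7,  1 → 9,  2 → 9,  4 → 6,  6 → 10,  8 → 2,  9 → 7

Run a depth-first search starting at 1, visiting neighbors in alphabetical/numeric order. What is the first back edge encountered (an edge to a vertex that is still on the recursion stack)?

3→1

DFS from 1 (visiting neighbors in alphabetical/numeric order); mark gray on enter, black on exit:
1 gray
  7 gray
  7 black
  9 gray
    3 gray
      3→1: 1 is gray → back edge
First back edge: 3 → 1.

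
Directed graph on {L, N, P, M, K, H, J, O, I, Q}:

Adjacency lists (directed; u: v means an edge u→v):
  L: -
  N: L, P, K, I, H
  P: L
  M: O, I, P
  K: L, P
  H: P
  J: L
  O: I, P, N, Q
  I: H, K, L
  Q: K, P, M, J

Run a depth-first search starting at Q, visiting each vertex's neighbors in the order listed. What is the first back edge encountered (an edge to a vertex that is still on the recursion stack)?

DFS from Q (visiting each vertex's neighbors in the order listed); mark gray on enter, black on exit:
Q gray
  K gray
    L gray
    L black
    P gray
      P→L: L black — skip
    P black
  K black
  Q→P: P black — skip
  M gray
    O gray
      I gray
        H gray
          H→P: P black — skip
        H black
        I→K: K black — skip
        I→L: L black — skip
      I black
      O→P: P black — skip
      N gray
        N→L: L black — skip
        N→P: P black — skip
        N→K: K black — skip
        N→I: I black — skip
        N→H: H black — skip
      N black
      O→Q: Q is gray → back edge
First back edge: O → Q.

O->Q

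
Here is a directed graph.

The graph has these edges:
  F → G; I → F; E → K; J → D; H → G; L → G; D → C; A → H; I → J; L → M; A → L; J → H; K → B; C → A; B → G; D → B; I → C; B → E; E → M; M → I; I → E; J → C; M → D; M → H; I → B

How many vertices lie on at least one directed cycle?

10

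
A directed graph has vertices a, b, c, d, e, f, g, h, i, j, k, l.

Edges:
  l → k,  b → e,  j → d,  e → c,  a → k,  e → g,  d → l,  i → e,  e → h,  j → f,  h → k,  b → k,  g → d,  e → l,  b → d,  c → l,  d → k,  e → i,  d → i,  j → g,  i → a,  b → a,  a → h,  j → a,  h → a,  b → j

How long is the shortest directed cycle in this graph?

2

For each vertex v, BFS finds the shortest path from v back to v.
The shortest such closed walk is e → i → e, length 2.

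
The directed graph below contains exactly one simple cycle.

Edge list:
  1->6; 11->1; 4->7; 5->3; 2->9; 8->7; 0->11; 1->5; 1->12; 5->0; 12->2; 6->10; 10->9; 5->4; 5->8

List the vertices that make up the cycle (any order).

DFS with gray/black marking from 11:
11 gray
  1 gray
    5 gray
      3 gray
      3 black
      8 gray
        7 gray
        7 black
      8 black
      0 gray
        0→11: 11 is gray → back edge
Back edge closes the cycle 11 → 1 → 5 → 0 → 11; its vertices are {0, 1, 5, 11}.

0, 1, 5, 11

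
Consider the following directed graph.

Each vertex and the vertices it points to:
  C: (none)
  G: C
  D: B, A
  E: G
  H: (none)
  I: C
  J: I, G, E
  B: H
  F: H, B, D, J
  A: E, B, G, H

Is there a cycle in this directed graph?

No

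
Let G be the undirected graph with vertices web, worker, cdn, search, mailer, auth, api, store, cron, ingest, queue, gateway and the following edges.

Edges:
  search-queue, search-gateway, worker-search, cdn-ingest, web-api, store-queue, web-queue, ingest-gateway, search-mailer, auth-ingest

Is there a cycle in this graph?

DFS, tracking each vertex's parent; an edge to a visited non-parent vertex closes a cycle.
Start from ingest:
visit ingest (parent –)
  visit auth (parent ingest)
    auth–ingest: parent, skip
  visit gateway (parent ingest)
    visit search (parent gateway)
      search–gateway: parent, skip
      visit mailer (parent search)
        mailer–search: parent, skip
      visit worker (parent search)
        worker–search: parent, skip
      visit queue (parent search)
        queue–search: parent, skip
        visit web (parent queue)
          visit api (parent web)
            api–web: parent, skip
          web–queue: parent, skip
        visit store (parent queue)
          store–queue: parent, skip
    gateway–ingest: parent, skip
  visit cdn (parent ingest)
    cdn–ingest: parent, skip
visit cron (parent –)
No non-parent visited neighbor found — the graph is a forest.

No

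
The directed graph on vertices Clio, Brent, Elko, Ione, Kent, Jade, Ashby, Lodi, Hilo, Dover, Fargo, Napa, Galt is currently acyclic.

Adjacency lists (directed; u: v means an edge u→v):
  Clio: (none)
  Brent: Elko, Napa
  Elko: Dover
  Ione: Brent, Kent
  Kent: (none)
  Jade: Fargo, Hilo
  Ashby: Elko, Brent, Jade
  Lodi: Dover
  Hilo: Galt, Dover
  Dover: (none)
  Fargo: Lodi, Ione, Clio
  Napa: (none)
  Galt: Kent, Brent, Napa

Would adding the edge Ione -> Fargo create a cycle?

Yes

Adding Ione→Fargo creates a cycle iff Fargo can already reach Ione.
Path from Fargo: Fargo → Ione.
So Fargo → … → Ione → Fargo is a cycle.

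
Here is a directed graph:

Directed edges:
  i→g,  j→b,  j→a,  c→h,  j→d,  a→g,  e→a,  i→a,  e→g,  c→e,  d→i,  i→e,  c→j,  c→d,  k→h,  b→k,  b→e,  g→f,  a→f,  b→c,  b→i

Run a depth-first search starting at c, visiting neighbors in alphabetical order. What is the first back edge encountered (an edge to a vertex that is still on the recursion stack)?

DFS from c (visiting neighbors in alphabetical order); mark gray on enter, black on exit:
c gray
  d gray
    i gray
      a gray
        f gray
        f black
        g gray
          g→f: f black — skip
        g black
      a black
      e gray
        e→a: a black — skip
        e→g: g black — skip
      e black
      i→g: g black — skip
    i black
  d black
  c→e: e black — skip
  h gray
  h black
  j gray
    j→a: a black — skip
    b gray
      b→c: c is gray → back edge
First back edge: b → c.

b->c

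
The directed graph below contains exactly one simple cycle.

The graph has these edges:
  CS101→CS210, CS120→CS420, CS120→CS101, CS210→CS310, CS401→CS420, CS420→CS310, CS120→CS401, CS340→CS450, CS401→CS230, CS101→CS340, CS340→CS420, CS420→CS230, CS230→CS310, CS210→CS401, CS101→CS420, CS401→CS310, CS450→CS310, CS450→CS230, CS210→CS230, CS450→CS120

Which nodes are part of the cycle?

CS101, CS120, CS340, CS450

DFS with gray/black marking from CS120:
CS120 gray
  CS101 gray
    CS210 gray
      CS230 gray
        CS310 gray
        CS310 black
      CS230 black
      CS210→CS310: CS310 black — skip
      CS401 gray
        CS420 gray
          CS420→CS310: CS310 black — skip
          CS420→CS230: CS230 black — skip
        CS420 black
        CS401→CS310: CS310 black — skip
        CS401→CS230: CS230 black — skip
      CS401 black
    CS210 black
    CS101→CS420: CS420 black — skip
    CS340 gray
      CS450 gray
        CS450→CS230: CS230 black — skip
        CS450→CS120: CS120 is gray → back edge
Back edge closes the cycle CS120 → CS101 → CS340 → CS450 → CS120; its vertices are {CS101, CS120, CS340, CS450}.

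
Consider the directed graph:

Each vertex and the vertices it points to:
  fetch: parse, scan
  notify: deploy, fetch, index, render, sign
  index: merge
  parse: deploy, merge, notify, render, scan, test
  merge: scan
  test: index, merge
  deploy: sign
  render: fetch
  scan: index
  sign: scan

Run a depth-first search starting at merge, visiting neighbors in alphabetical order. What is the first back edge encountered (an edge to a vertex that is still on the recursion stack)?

DFS from merge (visiting neighbors in alphabetical order); mark gray on enter, black on exit:
merge gray
  scan gray
    index gray
      index→merge: merge is gray → back edge
First back edge: index → merge.

index->merge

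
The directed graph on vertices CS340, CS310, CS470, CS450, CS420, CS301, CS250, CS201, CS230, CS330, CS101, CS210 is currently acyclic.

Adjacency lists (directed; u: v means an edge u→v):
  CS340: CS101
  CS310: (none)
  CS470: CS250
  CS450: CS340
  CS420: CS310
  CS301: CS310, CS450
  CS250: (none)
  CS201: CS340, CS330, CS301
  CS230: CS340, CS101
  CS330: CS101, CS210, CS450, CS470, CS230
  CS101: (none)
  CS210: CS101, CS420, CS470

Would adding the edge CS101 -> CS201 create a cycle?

Adding CS101→CS201 creates a cycle iff CS201 can already reach CS101.
Path from CS201: CS201 → CS330 → CS101.
So CS201 → … → CS101 → CS201 is a cycle.

Yes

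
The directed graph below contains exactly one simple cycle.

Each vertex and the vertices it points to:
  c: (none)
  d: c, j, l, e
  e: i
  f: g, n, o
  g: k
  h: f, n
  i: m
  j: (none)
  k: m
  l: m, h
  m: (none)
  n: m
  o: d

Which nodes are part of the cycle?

DFS with gray/black marking from h:
h gray
  f gray
    g gray
      k gray
        m gray
        m black
      k black
    g black
    n gray
      n→m: m black — skip
    n black
    o gray
      d gray
        c gray
        c black
        j gray
        j black
        l gray
          l→m: m black — skip
          l→h: h is gray → back edge
Back edge closes the cycle h → f → o → d → l → h; its vertices are {d, f, h, l, o}.

d, f, h, l, o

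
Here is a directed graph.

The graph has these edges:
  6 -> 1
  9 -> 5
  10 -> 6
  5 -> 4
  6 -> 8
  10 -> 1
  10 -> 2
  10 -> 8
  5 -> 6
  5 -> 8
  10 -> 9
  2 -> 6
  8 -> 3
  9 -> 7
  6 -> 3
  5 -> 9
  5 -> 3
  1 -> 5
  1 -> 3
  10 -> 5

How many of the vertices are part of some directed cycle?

A vertex is on a directed cycle iff it belongs to a strongly connected component of size ≥ 2 (or has a self-loop).
The vertices on cycles are {1, 5, 6, 9} — 4 in total.

4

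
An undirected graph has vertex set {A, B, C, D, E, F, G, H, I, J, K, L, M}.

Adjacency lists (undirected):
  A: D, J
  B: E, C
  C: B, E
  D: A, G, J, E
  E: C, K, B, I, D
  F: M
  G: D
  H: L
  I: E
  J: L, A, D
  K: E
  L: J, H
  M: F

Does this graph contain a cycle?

DFS, tracking each vertex's parent; an edge to a visited non-parent vertex closes a cycle.
Start from F:
visit F (parent –)
  visit M (parent F)
    M–F: parent, skip
visit A (parent –)
  visit D (parent A)
    D–A: parent, skip
    visit G (parent D)
      G–D: parent, skip
    visit J (parent D)
      visit L (parent J)
        L–J: parent, skip
        visit H (parent L)
          H–L: parent, skip
      J–A: A visited and ≠ parent → cycle
Cycle: A – D – J – A.

Yes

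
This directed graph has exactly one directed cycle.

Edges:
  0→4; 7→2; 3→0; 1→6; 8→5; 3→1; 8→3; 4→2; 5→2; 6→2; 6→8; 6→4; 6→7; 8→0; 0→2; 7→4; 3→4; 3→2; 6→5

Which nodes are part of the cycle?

1, 3, 6, 8

DFS with gray/black marking from 6:
6 gray
  4 gray
    2 gray
    2 black
  4 black
  8 gray
    3 gray
      0 gray
        0→2: 2 black — skip
        0→4: 4 black — skip
      0 black
      3→2: 2 black — skip
      1 gray
        1→6: 6 is gray → back edge
Back edge closes the cycle 6 → 8 → 3 → 1 → 6; its vertices are {1, 3, 6, 8}.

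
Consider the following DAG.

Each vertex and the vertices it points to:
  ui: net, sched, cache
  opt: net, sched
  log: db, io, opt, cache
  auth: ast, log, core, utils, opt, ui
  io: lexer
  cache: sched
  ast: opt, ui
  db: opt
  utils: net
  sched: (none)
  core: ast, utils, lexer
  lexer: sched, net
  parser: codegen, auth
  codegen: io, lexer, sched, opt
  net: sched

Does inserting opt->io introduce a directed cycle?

Adding opt→io creates a cycle iff io can already reach opt.
Explore from io: no path reaches opt. The graph stays acyclic.

No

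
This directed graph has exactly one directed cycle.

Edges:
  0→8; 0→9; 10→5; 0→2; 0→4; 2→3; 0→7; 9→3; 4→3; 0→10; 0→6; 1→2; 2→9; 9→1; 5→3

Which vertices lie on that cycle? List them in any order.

DFS with gray/black marking from 9:
9 gray
  1 gray
    2 gray
      2→9: 9 is gray → back edge
Back edge closes the cycle 9 → 1 → 2 → 9; its vertices are {1, 2, 9}.

1, 2, 9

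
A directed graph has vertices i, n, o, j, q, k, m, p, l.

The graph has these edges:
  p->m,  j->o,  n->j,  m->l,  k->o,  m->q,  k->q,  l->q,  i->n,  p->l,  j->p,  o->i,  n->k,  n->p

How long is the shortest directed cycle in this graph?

4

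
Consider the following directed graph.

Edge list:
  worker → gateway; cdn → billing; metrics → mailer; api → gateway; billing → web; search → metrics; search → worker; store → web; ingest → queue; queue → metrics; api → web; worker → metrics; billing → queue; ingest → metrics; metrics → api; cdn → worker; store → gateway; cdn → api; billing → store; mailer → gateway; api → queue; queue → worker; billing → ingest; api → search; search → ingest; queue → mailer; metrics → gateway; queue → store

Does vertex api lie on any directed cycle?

api is on a cycle iff api can reach itself via ≥1 edge.
api → queue → metrics → api — yes.

Yes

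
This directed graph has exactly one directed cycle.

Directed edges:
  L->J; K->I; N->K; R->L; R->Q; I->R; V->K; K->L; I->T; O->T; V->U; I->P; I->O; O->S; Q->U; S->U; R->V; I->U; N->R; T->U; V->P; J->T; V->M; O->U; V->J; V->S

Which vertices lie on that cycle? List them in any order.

I, K, R, V

DFS with gray/black marking from R:
R gray
  V gray
    P gray
    P black
    U gray
    U black
    J gray
      T gray
        T→U: U black — skip
      T black
    J black
    S gray
      S→U: U black — skip
    S black
    K gray
      L gray
        L→J: J black — skip
      L black
      I gray
        I→R: R is gray → back edge
Back edge closes the cycle R → V → K → I → R; its vertices are {I, K, R, V}.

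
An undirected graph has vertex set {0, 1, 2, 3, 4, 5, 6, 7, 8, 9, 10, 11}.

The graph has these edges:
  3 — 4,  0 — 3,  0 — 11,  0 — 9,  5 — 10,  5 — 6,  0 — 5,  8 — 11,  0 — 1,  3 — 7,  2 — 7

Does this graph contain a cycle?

No

DFS, tracking each vertex's parent; an edge to a visited non-parent vertex closes a cycle.
Start from 5:
visit 5 (parent –)
  visit 0 (parent 5)
    visit 3 (parent 0)
      visit 4 (parent 3)
        4–3: parent, skip
      3–0: parent, skip
      visit 7 (parent 3)
        7–3: parent, skip
        visit 2 (parent 7)
          2–7: parent, skip
    visit 1 (parent 0)
      1–0: parent, skip
    visit 9 (parent 0)
      9–0: parent, skip
    visit 11 (parent 0)
      11–0: parent, skip
      visit 8 (parent 11)
        8–11: parent, skip
    0–5: parent, skip
  visit 6 (parent 5)
    6–5: parent, skip
  visit 10 (parent 5)
    10–5: parent, skip
No non-parent visited neighbor found — the graph is a forest.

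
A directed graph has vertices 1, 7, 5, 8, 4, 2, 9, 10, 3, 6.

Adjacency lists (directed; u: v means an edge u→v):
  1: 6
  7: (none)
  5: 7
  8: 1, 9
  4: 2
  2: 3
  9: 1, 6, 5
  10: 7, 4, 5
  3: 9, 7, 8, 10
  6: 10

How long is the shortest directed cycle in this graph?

For each vertex v, BFS finds the shortest path from v back to v.
The shortest such closed walk is 3 → 10 → 4 → 2 → 3, length 4.

4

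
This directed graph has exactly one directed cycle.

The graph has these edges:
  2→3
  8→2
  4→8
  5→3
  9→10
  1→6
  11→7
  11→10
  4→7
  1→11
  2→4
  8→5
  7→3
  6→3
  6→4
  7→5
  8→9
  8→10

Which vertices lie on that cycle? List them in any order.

DFS with gray/black marking from 4:
4 gray
  7 gray
    5 gray
      3 gray
      3 black
    5 black
    7→3: 3 black — skip
  7 black
  8 gray
    8→5: 5 black — skip
    2 gray
      2→3: 3 black — skip
      2→4: 4 is gray → back edge
Back edge closes the cycle 4 → 8 → 2 → 4; its vertices are {2, 4, 8}.

2, 4, 8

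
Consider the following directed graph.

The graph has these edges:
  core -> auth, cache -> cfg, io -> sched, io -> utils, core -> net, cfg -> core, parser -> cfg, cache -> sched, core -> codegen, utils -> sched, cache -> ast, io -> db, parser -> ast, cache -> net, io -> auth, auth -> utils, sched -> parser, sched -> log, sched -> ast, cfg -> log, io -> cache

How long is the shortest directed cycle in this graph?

For each vertex v, BFS finds the shortest path from v back to v.
The shortest such closed walk is cfg → core → auth → utils → sched → parser → cfg, length 6.

6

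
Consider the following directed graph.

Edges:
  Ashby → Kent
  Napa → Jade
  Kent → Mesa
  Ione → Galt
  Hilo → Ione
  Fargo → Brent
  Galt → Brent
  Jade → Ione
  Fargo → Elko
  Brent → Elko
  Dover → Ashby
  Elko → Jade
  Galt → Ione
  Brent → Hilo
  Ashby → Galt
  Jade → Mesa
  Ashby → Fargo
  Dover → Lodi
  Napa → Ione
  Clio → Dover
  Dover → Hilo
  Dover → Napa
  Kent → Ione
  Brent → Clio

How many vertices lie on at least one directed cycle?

A vertex is on a directed cycle iff it belongs to a strongly connected component of size ≥ 2 (or has a self-loop).
The vertices on cycles are {Clio, Elko, Galt, Hilo, Ione, Jade, Kent, Napa, Ashby, Brent, Dover, Fargo} — 12 in total.

12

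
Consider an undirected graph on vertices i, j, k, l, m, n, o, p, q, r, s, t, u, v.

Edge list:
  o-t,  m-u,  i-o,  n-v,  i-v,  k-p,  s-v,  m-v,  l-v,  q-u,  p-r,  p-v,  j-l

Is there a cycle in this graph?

No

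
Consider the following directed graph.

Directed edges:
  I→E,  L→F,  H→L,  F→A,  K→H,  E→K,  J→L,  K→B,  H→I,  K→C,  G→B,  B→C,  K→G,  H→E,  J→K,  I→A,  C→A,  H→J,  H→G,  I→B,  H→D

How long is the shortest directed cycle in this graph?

3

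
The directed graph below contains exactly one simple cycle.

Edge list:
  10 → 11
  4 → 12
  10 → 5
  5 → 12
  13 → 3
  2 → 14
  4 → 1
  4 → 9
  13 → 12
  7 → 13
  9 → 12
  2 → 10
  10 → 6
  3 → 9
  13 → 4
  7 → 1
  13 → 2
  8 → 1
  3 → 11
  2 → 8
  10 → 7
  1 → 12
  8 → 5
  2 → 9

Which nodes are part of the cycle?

2, 7, 10, 13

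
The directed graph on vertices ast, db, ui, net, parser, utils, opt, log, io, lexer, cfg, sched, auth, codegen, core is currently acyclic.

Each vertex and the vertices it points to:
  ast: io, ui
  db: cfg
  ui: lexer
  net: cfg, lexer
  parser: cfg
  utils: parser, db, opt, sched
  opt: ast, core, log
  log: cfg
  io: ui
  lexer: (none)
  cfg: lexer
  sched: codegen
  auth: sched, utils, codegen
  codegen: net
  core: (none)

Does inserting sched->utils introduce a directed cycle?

Yes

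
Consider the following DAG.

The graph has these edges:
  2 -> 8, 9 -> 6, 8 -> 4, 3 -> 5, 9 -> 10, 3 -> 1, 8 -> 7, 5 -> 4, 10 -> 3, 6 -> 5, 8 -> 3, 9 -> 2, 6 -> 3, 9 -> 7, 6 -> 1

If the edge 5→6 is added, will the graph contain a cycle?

Adding 5→6 creates a cycle iff 6 can already reach 5.
Path from 6: 6 → 5.
So 6 → … → 5 → 6 is a cycle.

Yes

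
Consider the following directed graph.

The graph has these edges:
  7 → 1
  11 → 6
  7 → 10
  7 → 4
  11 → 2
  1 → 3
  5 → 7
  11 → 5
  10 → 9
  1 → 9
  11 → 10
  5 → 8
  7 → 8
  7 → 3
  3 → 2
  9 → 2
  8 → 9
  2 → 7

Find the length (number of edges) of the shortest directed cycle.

3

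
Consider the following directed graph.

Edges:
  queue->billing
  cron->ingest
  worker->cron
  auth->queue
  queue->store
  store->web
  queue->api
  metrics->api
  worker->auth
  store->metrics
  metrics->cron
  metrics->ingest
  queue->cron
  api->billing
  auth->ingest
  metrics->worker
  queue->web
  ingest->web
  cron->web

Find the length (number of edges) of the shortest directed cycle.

For each vertex v, BFS finds the shortest path from v back to v.
The shortest such closed walk is queue → store → metrics → worker → auth → queue, length 5.

5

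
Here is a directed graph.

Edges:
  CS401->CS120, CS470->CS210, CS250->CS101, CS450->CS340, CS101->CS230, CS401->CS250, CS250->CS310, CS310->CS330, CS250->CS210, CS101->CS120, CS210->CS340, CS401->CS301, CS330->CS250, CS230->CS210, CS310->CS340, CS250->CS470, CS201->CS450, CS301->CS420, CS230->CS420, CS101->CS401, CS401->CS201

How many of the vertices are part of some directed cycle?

5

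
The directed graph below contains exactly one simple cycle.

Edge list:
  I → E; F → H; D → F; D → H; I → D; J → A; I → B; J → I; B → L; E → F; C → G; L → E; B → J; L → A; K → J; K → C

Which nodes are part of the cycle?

DFS with gray/black marking from J:
J gray
  A gray
  A black
  I gray
    E gray
      F gray
        H gray
        H black
      F black
    E black
    B gray
      B→J: J is gray → back edge
Back edge closes the cycle J → I → B → J; its vertices are {B, I, J}.

B, I, J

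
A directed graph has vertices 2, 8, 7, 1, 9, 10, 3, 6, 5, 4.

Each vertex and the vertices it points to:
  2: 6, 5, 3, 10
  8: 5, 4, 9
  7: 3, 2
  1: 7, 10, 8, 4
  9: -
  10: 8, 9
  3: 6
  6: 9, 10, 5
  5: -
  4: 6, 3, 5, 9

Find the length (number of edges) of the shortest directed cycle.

For each vertex v, BFS finds the shortest path from v back to v.
The shortest such closed walk is 8 → 4 → 6 → 10 → 8, length 4.

4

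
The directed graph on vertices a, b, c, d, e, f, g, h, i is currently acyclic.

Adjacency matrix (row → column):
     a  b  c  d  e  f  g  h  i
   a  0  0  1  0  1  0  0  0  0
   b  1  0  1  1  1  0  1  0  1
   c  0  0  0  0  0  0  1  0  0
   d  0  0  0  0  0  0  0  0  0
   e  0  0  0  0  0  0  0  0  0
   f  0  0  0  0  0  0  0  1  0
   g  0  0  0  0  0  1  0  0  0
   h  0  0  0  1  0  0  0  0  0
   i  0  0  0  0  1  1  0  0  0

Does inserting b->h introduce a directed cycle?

Adding b→h creates a cycle iff h can already reach b.
Explore from h: no path reaches b. The graph stays acyclic.

No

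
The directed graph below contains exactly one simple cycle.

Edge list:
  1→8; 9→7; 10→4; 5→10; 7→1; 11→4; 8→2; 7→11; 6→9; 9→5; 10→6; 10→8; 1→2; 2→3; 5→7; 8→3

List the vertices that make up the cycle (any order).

5, 6, 9, 10

DFS with gray/black marking from 6:
6 gray
  9 gray
    5 gray
      10 gray
        8 gray
          3 gray
          3 black
          2 gray
            2→3: 3 black — skip
          2 black
        8 black
        10→6: 6 is gray → back edge
Back edge closes the cycle 6 → 9 → 5 → 10 → 6; its vertices are {5, 6, 9, 10}.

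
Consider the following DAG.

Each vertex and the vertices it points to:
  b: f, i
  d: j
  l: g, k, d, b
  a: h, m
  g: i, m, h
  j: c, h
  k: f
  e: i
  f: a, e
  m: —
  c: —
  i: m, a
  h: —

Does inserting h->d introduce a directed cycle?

Yes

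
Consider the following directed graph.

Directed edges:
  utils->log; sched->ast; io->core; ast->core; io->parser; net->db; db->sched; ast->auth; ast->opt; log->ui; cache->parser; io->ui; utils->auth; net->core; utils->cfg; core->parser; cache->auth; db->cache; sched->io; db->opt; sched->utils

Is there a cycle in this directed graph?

DFS with white/gray/black marking, starting from parser:
parser gray
parser black
sched gray
  utils gray
    auth gray
    auth black
    cfg gray
    cfg black
    log gray
      ui gray
      ui black
    log black
  utils black
  io gray
    io→parser: parser black — skip
    core gray
      core→parser: parser black — skip
    core black
    io→ui: ui black — skip
  io black
  ast gray
    opt gray
    opt black
    ast→core: core black — skip
    ast→auth: auth black — skip
  ast black
sched black
net gray
  net→core: core black — skip
  db gray
    db→sched: sched black — skip
    db→opt: opt black — skip
    cache gray
      cache→auth: auth black — skip
      cache→parser: parser black — skip
    cache black
  db black
net black
Every edge goes to a white or black vertex — no back edge, so the graph is acyclic.

No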